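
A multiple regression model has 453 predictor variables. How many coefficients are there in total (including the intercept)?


Total coefficients = number of predictors + 1 (for the intercept).
= 453 + 1 = 454.

454


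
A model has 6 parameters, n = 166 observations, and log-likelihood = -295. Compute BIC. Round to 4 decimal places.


ln(166) = 5.111988.
k * ln(n) = 6 * 5.111988 = 30.671928.
-2L = 590.
BIC = 30.671928 + 590 = 620.671928, which rounds to 620.6719.

620.6719


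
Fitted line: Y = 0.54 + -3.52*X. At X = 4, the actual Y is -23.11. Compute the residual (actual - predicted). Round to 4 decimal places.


Predicted = 0.54 + -3.52 * 4 = -13.5400.
Residual = -23.11 - -13.5400 = -9.5700.

-9.5700


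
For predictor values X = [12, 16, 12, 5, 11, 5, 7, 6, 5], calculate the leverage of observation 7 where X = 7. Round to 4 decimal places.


n = 9, xbar = 8.7778.
SXX = sum((xi - xbar)^2) = 131.5556.
h = 1/9 + (7 - 8.7778)^2 / 131.5556 = 0.1351.

0.1351


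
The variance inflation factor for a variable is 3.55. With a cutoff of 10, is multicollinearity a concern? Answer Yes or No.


Compare VIF = 3.55 to the threshold of 10.
3.55 < 10, so the answer is No.

No


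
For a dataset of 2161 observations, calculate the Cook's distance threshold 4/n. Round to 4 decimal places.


Using the rule of thumb:
Threshold = 4 / 2161 = 0.0019.

0.0019


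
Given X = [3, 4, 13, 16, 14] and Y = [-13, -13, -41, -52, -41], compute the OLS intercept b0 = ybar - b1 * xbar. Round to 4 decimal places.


Compute b1 = -2.9452 from the OLS formula.
With xbar = 10.0000 and ybar = -32.0000, the intercept is:
b0 = -32.0000 - -2.9452 * 10.0000 = -2.5479.

-2.5479


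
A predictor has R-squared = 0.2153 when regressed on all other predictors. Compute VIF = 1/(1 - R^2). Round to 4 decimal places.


Using VIF = 1/(1 - R^2_j):
1 - 0.2153 = 0.7847.
VIF = 1.2744.

1.2744


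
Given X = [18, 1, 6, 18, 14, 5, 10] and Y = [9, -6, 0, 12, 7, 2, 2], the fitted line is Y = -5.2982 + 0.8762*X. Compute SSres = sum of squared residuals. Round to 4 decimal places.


For each point, residual = actual - predicted.
Residuals: [-1.4734, -1.5780, 0.0410, 1.5266, 0.0314, 2.9172, -1.4638].
Sum of squared residuals = 17.6469.

17.6469


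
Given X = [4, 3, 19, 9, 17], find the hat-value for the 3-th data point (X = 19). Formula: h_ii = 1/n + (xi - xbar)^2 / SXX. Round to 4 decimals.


n = 5, xbar = 10.4000.
SXX = sum((xi - xbar)^2) = 215.2000.
h = 1/5 + (19 - 10.4000)^2 / 215.2000 = 0.5437.

0.5437


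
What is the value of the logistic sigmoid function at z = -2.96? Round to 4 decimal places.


First, exp(2.9600) = 19.2980.
Then sigma(z) = 1/(1 + 19.2980) = 0.0493.

0.0493


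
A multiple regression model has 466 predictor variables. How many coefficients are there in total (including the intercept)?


Including the intercept, the model has 466 predictor coefficients + 1 intercept.
Total = 467.

467


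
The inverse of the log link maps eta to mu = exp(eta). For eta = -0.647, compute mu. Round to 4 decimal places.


The inverse log link gives:
mu = exp(-0.647) = 0.5236.

0.5236


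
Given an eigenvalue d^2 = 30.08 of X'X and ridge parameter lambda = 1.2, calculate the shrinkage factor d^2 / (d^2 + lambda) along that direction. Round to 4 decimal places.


Compute the denominator: 30.08 + 1.2 = 31.2800.
Shrinkage factor = 30.08 / 31.2800 = 0.9616.

0.9616


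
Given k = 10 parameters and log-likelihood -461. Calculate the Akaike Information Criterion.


Compute:
2k = 2*10 = 20.
-2*loglik = -2*(-461) = 922.
AIC = 20 + 922 = 942.

942


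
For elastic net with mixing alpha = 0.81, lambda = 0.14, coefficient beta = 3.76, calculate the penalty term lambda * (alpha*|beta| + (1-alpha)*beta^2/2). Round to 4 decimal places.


L1 component = 0.81 * |3.76| = 3.0456.
L2 component = 0.19 * 3.76^2 / 2 = 1.3431.
Penalty = 0.14 * (3.0456 + 1.3431) = 0.14 * 4.3887 = 0.6144.

0.6144


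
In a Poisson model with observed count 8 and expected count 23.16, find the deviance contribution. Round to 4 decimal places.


First: ln(8/23.16) = -1.062985.
Then: 8 * -1.062985 = -8.503880.
y - mu = 8 - 23.16 = -15.16.
D = 2(-8.503880 - -15.16) = 13.312240, which rounds to 13.3122.

13.3122


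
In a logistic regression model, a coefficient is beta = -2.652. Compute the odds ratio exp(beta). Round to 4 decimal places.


Odds ratio = exp(beta) = exp(-2.652).
= 0.0705.

0.0705


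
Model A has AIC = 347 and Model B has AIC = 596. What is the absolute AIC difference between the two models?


|AIC_A - AIC_B| = |347 - 596| = 249.
Model A is preferred (lower AIC).

249


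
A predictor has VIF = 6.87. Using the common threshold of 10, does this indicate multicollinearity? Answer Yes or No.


Compare VIF = 6.87 to the threshold of 10.
6.87 < 10, so the answer is No.

No


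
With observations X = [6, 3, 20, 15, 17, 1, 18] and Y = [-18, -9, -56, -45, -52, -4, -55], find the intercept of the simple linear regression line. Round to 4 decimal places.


The slope is b1 = -2.9119.
Sample means are xbar = 11.4286 and ybar = -34.1429.
Intercept: b0 = -34.1429 - (-2.9119)(11.4286) = -0.8640.

-0.8640


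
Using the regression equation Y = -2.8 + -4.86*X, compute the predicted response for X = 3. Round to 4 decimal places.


Plug X = 3 into Y = -2.8 + -4.86*X:
Y = -2.8 + -14.5800 = -17.3800.

-17.3800


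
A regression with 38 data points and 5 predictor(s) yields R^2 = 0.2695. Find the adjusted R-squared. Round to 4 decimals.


Adjusted R^2 = 1 - (1 - R^2) * (n-1)/(n-p-1).
(1 - R^2) = 0.7305.
(n-1)/(n-p-1) = 37/32.
(1 - R^2) * (n-1) = 0.7305 * 37 = 27.0285.
Divide by (n-p-1): 27.0285 / 32 = 0.8446.
Adj R^2 = 1 - 0.8446 = 0.1554.

0.1554


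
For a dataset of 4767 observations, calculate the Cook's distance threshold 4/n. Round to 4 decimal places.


Using the rule of thumb:
Threshold = 4 / 4767 = 0.0008.

0.0008


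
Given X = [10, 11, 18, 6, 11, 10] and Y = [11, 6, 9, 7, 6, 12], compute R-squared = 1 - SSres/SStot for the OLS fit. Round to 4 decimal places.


The fitted line is Y = 7.7763 + 0.0658*X.
SSres = 33.1711, SStot = 33.5000.
R^2 = 1 - SSres/SStot = 0.0098.

0.0098


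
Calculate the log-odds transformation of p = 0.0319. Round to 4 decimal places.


The odds are p/(1-p) = 0.0319 / 0.9681 = 0.0330.
logit(p) = ln(0.0330) = -3.4127.

-3.4127


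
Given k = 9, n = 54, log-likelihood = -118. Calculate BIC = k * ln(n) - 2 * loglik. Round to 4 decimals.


k * ln(n) = 9 * ln(54) = 9 * 3.988984 = 35.900856.
-2 * loglik = -2 * (-118) = 236.
BIC = 35.900856 + 236 = 271.900856, which rounds to 271.9009.

271.9009


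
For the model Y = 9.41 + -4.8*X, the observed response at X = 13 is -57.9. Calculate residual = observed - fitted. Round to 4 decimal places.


Predicted = 9.41 + -4.8 * 13 = -52.9900.
Residual = -57.9 - -52.9900 = -4.9100.

-4.9100


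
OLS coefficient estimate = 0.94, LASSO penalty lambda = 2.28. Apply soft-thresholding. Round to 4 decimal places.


Check: |0.94| = 0.94 vs lambda = 2.28.
Since |beta| <= lambda, the coefficient is set to 0.
Soft-thresholded coefficient = 0.0000.

0.0000


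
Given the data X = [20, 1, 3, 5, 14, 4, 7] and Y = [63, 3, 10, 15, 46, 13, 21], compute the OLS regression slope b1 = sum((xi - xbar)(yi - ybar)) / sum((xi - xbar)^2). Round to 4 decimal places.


First compute the means: xbar = 7.7143, ybar = 24.4286.
Then S_xx = sum((xi - xbar)^2) = 279.4286.
S_xy = sum((xi - xbar)(yi - ybar)) = 891.8571.
b1 = S_xy / S_xx = 891.8571 / 279.4286 = 3.1917.

3.1917


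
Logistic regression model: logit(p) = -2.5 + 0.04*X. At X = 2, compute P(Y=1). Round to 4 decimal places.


Linear predictor: z = -2.5 + 0.04 * 2 = -2.4200.
P = 1/(1 + exp(2.4200)) = 1/(1 + 11.2459) = 0.0817.

0.0817


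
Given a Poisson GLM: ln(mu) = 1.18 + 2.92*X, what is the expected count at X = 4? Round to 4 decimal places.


Compute eta = 1.18 + 2.92 * 4 = 12.8600.
Apply inverse link: mu = e^12.8600 = 384615.7258.

384615.7258


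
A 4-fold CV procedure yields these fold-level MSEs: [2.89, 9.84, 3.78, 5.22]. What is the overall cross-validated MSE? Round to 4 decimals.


Add all fold MSEs: 21.7300.
Divide by k = 4: 21.7300/4 = 5.4325.

5.4325


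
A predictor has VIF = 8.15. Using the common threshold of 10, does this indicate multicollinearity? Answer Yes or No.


Check: VIF = 8.15 vs threshold = 10.
Since 8.15 < 10, the answer is No.

No


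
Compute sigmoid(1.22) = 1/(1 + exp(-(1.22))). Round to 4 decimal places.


exp(-1.2200) = 0.2952.
1 + exp(-z) = 1.2952.
sigmoid = 1/1.2952 = 0.7721.

0.7721


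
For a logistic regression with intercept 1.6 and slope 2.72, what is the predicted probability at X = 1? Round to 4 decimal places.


z = 1.6 + 2.72 * 1 = 4.3200.
Sigmoid: P = 1 / (1 + exp(-4.3200)) = 0.9869.

0.9869


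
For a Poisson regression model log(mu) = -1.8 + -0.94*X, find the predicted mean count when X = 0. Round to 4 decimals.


eta = -1.8 + -0.94 * 0 = -1.8000.
mu = exp(-1.8000) = 0.1653.

0.1653


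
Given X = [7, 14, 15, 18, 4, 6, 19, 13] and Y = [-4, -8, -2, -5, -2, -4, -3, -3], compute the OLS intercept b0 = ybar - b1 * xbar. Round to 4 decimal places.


The slope is b1 = -0.0714.
Sample means are xbar = 12.0000 and ybar = -3.8750.
Intercept: b0 = -3.8750 - (-0.0714)(12.0000) = -3.0179.

-3.0179


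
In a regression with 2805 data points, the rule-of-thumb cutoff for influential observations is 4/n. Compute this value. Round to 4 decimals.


The threshold is 4/n.
4/2805 = 0.0014.

0.0014


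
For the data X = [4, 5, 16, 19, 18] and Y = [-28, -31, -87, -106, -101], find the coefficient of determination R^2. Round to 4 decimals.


Fit the OLS line: b0 = -5.8199, b1 = -5.2242.
SSres = 10.4831.
SStot = 5829.2000.
R^2 = 1 - 10.4831/5829.2000 = 0.9982.

0.9982


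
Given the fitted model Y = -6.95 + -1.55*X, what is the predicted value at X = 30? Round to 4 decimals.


Substitute X = 30 into the equation:
Y = -6.95 + -1.55 * 30 = -6.95 + -46.5000 = -53.4500.

-53.4500


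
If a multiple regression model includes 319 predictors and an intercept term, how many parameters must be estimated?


Including the intercept, the model has 319 predictor coefficients + 1 intercept.
Total = 320.

320


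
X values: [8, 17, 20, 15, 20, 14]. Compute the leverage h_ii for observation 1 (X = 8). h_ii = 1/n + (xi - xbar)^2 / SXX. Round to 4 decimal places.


Compute xbar = 15.6667 with n = 6 observations.
SXX = 101.3333.
Leverage = 1/6 + (8 - 15.6667)^2/101.3333 = 0.7467.

0.7467


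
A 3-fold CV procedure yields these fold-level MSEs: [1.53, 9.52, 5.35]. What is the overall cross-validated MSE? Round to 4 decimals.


Add all fold MSEs: 16.4000.
Divide by k = 3: 16.4000/3 = 5.4667.

5.4667


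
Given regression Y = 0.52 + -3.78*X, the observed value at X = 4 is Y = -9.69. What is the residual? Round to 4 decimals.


Predicted = 0.52 + -3.78 * 4 = -14.6000.
Residual = -9.69 - -14.6000 = 4.9100.

4.9100


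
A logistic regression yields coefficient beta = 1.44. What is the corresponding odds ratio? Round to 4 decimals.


The odds ratio is computed as:
OR = e^(1.44) = 4.2207.

4.2207


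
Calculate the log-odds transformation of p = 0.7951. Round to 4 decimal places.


Compute the odds: 0.7951/0.2049 = 3.8804.
Take the natural log: ln(3.8804) = 1.3559.

1.3559


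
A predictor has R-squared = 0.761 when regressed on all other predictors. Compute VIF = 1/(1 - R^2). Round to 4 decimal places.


Denominator: 1 - 0.761 = 0.239.
VIF = 1 / 0.239 = 4.1841.

4.1841


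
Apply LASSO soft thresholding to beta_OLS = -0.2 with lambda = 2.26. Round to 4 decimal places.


Absolute value: |-0.2| = 0.2.
Compare to lambda = 2.26.
Since |beta| <= lambda, the coefficient is set to 0.

0.0000


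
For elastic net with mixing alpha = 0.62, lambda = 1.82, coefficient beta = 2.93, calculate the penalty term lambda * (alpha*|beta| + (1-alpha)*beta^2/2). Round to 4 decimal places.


L1 component = 0.62 * |2.93| = 1.8166.
L2 component = 0.38 * 2.93^2 / 2 = 1.6311.
Penalty = 1.82 * (1.8166 + 1.6311) = 1.82 * 3.4477 = 6.2749.

6.2749


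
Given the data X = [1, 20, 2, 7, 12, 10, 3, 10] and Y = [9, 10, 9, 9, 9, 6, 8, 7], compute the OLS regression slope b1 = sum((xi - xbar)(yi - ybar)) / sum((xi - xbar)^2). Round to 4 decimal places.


First compute the means: xbar = 8.1250, ybar = 8.3750.
Then S_xx = sum((xi - xbar)^2) = 278.8750.
S_xy = sum((xi - xbar)(yi - ybar)) = 7.6250.
b1 = S_xy / S_xx = 7.6250 / 278.8750 = 0.0273.

0.0273


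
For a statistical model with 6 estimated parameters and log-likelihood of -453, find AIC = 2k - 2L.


Compute:
2k = 2*6 = 12.
-2*loglik = -2*(-453) = 906.
AIC = 12 + 906 = 918.

918


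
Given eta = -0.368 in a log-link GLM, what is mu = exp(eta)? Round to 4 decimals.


Apply the inverse link:
mu = e^-0.368 = 0.6921.

0.6921


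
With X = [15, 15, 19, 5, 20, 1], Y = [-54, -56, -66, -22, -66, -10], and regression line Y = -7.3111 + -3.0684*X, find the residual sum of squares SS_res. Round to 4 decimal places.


For each point, residual = actual - predicted.
Residuals: [-0.6629, -2.6629, -0.3893, 0.6531, 2.6791, 0.3795].
Sum of squared residuals = 15.4302.

15.4302


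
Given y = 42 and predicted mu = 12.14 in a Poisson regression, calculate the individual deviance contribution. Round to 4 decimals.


First: ln(42/12.14) = 1.241164.
Then: 42 * 1.241164 = 52.128888.
y - mu = 42 - 12.14 = 29.86.
D = 2(52.128888 - 29.86) = 44.537776, which rounds to 44.5378.

44.5378


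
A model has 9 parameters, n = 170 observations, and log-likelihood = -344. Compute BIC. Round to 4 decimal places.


k * ln(n) = 9 * ln(170) = 9 * 5.135798 = 46.222182.
-2 * loglik = -2 * (-344) = 688.
BIC = 46.222182 + 688 = 734.222182, which rounds to 734.2222.

734.2222


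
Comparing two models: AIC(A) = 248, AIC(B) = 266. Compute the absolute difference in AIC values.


Compute |248 - 266| = 18.
Model A has the smaller AIC.

18


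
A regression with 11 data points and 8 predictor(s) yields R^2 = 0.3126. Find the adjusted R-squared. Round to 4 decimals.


Plug in: Adj R^2 = 1 - (1 - 0.3126) * 10/2.
= 1 - 0.6874 * 10/2
= 1 - 6.8740 / 2
= 1 - 3.4370 = -2.4370.

-2.4370


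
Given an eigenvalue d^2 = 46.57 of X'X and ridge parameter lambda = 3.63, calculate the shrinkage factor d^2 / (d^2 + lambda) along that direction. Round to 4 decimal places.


Denominator = d^2 + lambda = 46.57 + 3.63 = 50.2000.
Shrinkage = 46.57 / 50.2000 = 0.9277.

0.9277


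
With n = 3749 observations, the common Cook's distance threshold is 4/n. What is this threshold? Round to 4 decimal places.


Cook's distance cutoff = 4/n = 4/3749.
= 0.0011.

0.0011


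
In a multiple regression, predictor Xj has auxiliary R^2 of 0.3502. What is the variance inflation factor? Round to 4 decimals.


VIF = 1 / (1 - 0.3502).
= 1 / 0.6498 = 1.5389.

1.5389


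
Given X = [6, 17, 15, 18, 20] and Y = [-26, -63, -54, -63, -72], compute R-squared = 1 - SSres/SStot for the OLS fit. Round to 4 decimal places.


Fit the OLS line: b0 = -6.2896, b1 = -3.2441.
SSres = 6.9209.
SStot = 1257.2000.
R^2 = 1 - 6.9209/1257.2000 = 0.9945.

0.9945


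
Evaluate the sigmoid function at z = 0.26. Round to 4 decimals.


First, exp(-0.2600) = 0.7711.
Then sigma(z) = 1/(1 + 0.7711) = 0.5646.

0.5646


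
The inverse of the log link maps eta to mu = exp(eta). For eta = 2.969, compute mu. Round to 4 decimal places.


The inverse log link gives:
mu = exp(2.969) = 19.4724.

19.4724


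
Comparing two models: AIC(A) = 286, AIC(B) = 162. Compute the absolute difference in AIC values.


|AIC_A - AIC_B| = |286 - 162| = 124.
Model B is preferred (lower AIC).

124


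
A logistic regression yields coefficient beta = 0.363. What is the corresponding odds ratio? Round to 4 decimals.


exp(0.363) = 1.4376.
So the odds ratio is 1.4376.

1.4376


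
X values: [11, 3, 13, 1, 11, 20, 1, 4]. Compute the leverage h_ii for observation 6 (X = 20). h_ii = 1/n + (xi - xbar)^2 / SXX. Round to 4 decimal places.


Compute xbar = 8.0000 with n = 8 observations.
SXX = 326.0000.
Leverage = 1/8 + (20 - 8.0000)^2/326.0000 = 0.5667.

0.5667


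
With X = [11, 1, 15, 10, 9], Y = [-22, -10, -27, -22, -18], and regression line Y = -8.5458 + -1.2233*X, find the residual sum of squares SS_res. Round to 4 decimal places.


Compute predicted values, then residuals = yi - yhat_i.
Residuals: [0.0021, -0.2309, -0.1047, -1.2212, 1.5555].
SSres = sum(residual^2) = 3.9752.

3.9752


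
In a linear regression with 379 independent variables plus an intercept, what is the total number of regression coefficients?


Including the intercept, the model has 379 predictor coefficients + 1 intercept.
Total = 380.

380


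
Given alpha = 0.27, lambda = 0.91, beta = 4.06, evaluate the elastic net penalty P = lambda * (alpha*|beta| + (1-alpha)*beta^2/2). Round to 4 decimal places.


Compute:
L1 = 0.27 * 4.06 = 1.0962.
L2 = 0.73 * 4.06^2 / 2 = 6.0165.
Penalty = 0.91 * (1.0962 + 6.0165) = 6.4726.

6.4726


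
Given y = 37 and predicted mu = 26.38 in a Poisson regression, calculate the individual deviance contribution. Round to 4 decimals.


y/mu = 37/26.38 = 1.402578 (approx.), and ln(37/26.38) = 0.338312.
y * ln(y/mu) = 37 * 0.338312 = 12.517544.
y - mu = 10.62.
D = 2 * (12.517544 - 10.62) = 3.795088, which rounds to 3.7951.

3.7951


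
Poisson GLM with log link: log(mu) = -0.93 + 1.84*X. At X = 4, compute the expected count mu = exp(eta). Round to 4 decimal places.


eta = -0.93 + 1.84 * 4 = 6.4300.
mu = exp(6.4300) = 620.1739.

620.1739


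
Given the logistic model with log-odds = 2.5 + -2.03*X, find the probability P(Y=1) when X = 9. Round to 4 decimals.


Linear predictor: z = 2.5 + -2.03 * 9 = -15.7700.
P = 1/(1 + exp(15.7700)) = 1/(1 + 7060313.4041) = 0.0000.

0.0000


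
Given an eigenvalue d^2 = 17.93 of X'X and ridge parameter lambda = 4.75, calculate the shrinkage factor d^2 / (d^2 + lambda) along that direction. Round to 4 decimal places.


Compute the denominator: 17.93 + 4.75 = 22.6800.
Shrinkage factor = 17.93 / 22.6800 = 0.7906.

0.7906


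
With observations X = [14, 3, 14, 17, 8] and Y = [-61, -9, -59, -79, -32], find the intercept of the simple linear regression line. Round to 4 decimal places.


The slope is b1 = -4.8738.
Sample means are xbar = 11.2000 and ybar = -48.0000.
Intercept: b0 = -48.0000 - (-4.8738)(11.2000) = 6.5868.

6.5868


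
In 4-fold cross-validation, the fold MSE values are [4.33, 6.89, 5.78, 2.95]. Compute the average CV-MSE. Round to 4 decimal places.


Total MSE across folds = 19.9500.
CV-MSE = 19.9500/4 = 4.9875.

4.9875


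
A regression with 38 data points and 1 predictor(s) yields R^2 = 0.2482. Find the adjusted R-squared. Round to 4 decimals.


Adjusted R^2 = 1 - (1 - R^2) * (n-1)/(n-p-1).
(1 - R^2) = 0.7518.
(n-1)/(n-p-1) = 37/36.
(1 - R^2) * (n-1) = 0.7518 * 37 = 27.8166.
Divide by (n-p-1): 27.8166 / 36 = 0.7727.
Adj R^2 = 1 - 0.7727 = 0.2273.

0.2273


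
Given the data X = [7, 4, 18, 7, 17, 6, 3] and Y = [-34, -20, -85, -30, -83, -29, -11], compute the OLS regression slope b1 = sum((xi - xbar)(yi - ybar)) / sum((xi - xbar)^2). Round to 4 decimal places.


The sample means are xbar = 8.8571 and ybar = -41.7143.
Compute S_xx = 222.8571 and S_xy = -1089.7143.
Slope b1 = S_xy / S_xx = -1089.7143 / 222.8571 = -4.8897.

-4.8897


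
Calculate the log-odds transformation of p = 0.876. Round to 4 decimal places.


The odds are p/(1-p) = 0.876 / 0.124 = 7.0645.
logit(p) = ln(7.0645) = 1.9551.

1.9551


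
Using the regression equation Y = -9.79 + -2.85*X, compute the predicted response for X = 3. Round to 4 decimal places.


Substitute X = 3 into the equation:
Y = -9.79 + -2.85 * 3 = -9.79 + -8.5500 = -18.3400.

-18.3400


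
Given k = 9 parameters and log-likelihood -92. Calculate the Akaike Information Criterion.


AIC = 2*9 - 2*(-92).
= 18 + 184 = 202.

202


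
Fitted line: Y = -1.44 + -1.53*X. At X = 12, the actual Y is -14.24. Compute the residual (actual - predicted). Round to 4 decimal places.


Fitted value at X = 12 is yhat = -1.44 + -1.53*12 = -19.8000.
Residual = -14.24 - -19.8000 = 5.5600.

5.5600


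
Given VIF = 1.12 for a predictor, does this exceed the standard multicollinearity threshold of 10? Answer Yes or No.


The threshold is 10.
VIF = 1.12 is < 10.
Multicollinearity indication: No.

No


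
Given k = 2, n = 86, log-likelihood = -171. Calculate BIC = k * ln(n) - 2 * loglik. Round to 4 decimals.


k * ln(n) = 2 * ln(86) = 2 * 4.454347 = 8.908694.
-2 * loglik = -2 * (-171) = 342.
BIC = 8.908694 + 342 = 350.908694, which rounds to 350.9087.

350.9087


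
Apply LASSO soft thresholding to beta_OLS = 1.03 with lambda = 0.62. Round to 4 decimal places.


|beta_OLS| = 1.03.
lambda = 0.62.
Since |beta| > lambda, coefficient = sign(beta)*(|beta| - lambda) = 0.4100.
Result = 0.4100.

0.4100


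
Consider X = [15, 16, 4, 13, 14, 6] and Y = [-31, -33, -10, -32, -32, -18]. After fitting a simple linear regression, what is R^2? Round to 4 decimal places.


The fitted line is Y = -4.9058 + -1.8613*X.
SSres = 24.8822, SStot = 466.0000.
R^2 = 1 - SSres/SStot = 0.9466.

0.9466


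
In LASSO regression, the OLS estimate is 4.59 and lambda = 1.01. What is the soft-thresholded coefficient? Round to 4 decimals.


Absolute value: |4.59| = 4.59.
Compare to lambda = 1.01.
Since |beta| > lambda, coefficient = sign(beta)*(|beta| - lambda) = 3.5800.

3.5800


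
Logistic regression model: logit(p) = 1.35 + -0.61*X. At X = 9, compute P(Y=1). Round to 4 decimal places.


Linear predictor: z = 1.35 + -0.61 * 9 = -4.1400.
P = 1/(1 + exp(4.1400)) = 1/(1 + 62.8028) = 0.0157.

0.0157


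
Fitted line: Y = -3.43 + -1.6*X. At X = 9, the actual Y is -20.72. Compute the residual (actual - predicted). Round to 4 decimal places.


Fitted value at X = 9 is yhat = -3.43 + -1.6*9 = -17.8300.
Residual = -20.72 - -17.8300 = -2.8900.

-2.8900


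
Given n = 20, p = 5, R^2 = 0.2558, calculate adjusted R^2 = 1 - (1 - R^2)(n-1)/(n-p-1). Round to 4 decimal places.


Adjusted R^2 = 1 - (1 - R^2) * (n-1)/(n-p-1).
(1 - R^2) = 0.7442.
(n-1)/(n-p-1) = 19/14.
(1 - R^2) * (n-1) = 0.7442 * 19 = 14.1398.
Divide by (n-p-1): 14.1398 / 14 = 1.0100.
Adj R^2 = 1 - 1.0100 = -0.0100.

-0.0100


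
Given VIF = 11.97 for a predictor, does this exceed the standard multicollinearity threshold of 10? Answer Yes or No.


The threshold is 10.
VIF = 11.97 is >= 10.
Multicollinearity indication: Yes.

Yes


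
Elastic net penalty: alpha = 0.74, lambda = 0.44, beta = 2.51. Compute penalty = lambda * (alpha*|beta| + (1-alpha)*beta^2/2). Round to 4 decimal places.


Compute:
L1 = 0.74 * 2.51 = 1.8574.
L2 = 0.26 * 2.51^2 / 2 = 0.8190.
Penalty = 0.44 * (1.8574 + 0.8190) = 1.1776.

1.1776


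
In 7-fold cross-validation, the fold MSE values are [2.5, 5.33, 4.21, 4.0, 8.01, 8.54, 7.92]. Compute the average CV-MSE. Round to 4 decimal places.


Sum of fold MSEs = 40.5100.
Average = 40.5100 / 7 = 5.7871.

5.7871


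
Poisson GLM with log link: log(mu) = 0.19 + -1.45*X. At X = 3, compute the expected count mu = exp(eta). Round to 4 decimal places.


Compute eta = 0.19 + -1.45 * 3 = -4.1600.
Apply inverse link: mu = e^-4.1600 = 0.0156.

0.0156


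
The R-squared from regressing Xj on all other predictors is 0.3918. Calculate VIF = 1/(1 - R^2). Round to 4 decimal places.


Using VIF = 1/(1 - R^2_j):
1 - 0.3918 = 0.6082.
VIF = 1.6442.

1.6442


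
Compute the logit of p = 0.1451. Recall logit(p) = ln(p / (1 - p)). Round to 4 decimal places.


Compute the odds: 0.1451/0.8549 = 0.1697.
Take the natural log: ln(0.1697) = -1.7736.

-1.7736


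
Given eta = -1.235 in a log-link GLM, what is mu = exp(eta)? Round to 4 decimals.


The inverse log link gives:
mu = exp(-1.235) = 0.2908.

0.2908


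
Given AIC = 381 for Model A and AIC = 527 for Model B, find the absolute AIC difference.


Absolute difference = |381 - 527| = 146.
The model with lower AIC (A) is preferred.

146


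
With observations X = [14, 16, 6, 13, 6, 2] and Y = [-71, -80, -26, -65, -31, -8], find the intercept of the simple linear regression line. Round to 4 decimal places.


First find the slope: b1 = -5.1929.
Means: xbar = 9.5000, ybar = -46.8333.
b0 = ybar - b1 * xbar = -46.8333 - -5.1929 * 9.5000 = 2.4995.

2.4995


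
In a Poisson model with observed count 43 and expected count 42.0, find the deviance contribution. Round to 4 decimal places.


Compute y*ln(y/mu) = 43*ln(43/42.0) = 43*0.023530 = 1.011790.
y - mu = 1.0.
D = 2*(1.011790 - (1.0)) = 0.023580, which rounds to 0.0236.

0.0236


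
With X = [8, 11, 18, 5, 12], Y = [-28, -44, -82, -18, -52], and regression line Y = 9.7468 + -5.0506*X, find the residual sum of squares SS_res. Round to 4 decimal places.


Compute predicted values, then residuals = yi - yhat_i.
Residuals: [2.6580, 1.8098, -0.8360, -2.4938, -1.1396].
SSres = sum(residual^2) = 18.5570.

18.5570


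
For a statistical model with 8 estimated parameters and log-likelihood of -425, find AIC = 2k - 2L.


AIC = 2*8 - 2*(-425).
= 16 + 850 = 866.

866


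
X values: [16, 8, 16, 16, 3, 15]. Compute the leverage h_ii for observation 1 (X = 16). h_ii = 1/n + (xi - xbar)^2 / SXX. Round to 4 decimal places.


n = 6, xbar = 12.3333.
SXX = sum((xi - xbar)^2) = 153.3333.
h = 1/6 + (16 - 12.3333)^2 / 153.3333 = 0.2543.

0.2543


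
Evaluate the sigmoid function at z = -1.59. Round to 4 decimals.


First, exp(1.5900) = 4.9037.
Then sigma(z) = 1/(1 + 4.9037) = 0.1694.

0.1694


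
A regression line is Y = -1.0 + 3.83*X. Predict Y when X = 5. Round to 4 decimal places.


Plug X = 5 into Y = -1.0 + 3.83*X:
Y = -1.0 + 19.1500 = 18.1500.

18.1500


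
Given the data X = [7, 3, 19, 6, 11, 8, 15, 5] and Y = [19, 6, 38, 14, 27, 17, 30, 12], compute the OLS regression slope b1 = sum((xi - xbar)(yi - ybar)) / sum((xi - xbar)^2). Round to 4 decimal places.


The sample means are xbar = 9.2500 and ybar = 20.3750.
Compute S_xx = 205.5000 and S_xy = 392.2500.
Slope b1 = S_xy / S_xx = 392.2500 / 205.5000 = 1.9088.

1.9088


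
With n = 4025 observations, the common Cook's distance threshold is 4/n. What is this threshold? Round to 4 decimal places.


The threshold is 4/n.
4/4025 = 0.0010.

0.0010


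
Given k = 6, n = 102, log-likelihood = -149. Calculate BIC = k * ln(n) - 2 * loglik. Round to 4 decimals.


k * ln(n) = 6 * ln(102) = 6 * 4.624973 = 27.749838.
-2 * loglik = -2 * (-149) = 298.
BIC = 27.749838 + 298 = 325.749838, which rounds to 325.7498.

325.7498


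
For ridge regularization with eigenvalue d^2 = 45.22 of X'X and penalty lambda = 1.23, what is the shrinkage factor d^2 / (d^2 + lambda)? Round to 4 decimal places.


Compute the denominator: 45.22 + 1.23 = 46.4500.
Shrinkage factor = 45.22 / 46.4500 = 0.9735.

0.9735


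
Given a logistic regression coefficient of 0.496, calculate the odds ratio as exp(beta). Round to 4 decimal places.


Odds ratio = exp(beta) = exp(0.496).
= 1.6421.

1.6421


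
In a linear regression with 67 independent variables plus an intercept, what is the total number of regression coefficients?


Each predictor gets one coefficient, plus one intercept.
Total parameters = 67 + 1 = 68.

68


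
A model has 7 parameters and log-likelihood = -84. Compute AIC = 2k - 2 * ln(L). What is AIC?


AIC = 2*7 - 2*(-84).
= 14 + 168 = 182.

182


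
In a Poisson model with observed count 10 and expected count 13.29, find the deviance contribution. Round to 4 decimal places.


First: ln(10/13.29) = -0.284427.
Then: 10 * -0.284427 = -2.844270.
y - mu = 10 - 13.29 = -3.29.
D = 2(-2.844270 - -3.29) = 0.891460, which rounds to 0.8915.

0.8915


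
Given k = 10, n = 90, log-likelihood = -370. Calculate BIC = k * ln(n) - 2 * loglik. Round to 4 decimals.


ln(90) = 4.499810.
k * ln(n) = 10 * 4.499810 = 44.998100.
-2L = 740.
BIC = 44.998100 + 740 = 784.998100, which rounds to 784.9981.

784.9981


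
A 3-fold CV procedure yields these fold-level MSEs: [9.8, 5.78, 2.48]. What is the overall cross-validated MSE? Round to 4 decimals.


Sum of fold MSEs = 18.0600.
Average = 18.0600 / 3 = 6.0200.

6.0200


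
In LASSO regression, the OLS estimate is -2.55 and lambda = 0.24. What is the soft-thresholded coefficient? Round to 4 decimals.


Check: |-2.55| = 2.55 vs lambda = 0.24.
Since |beta| > lambda, coefficient = sign(beta)*(|beta| - lambda) = -2.3100.
Soft-thresholded coefficient = -2.3100.

-2.3100


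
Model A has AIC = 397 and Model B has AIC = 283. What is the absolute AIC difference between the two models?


Absolute difference = |397 - 283| = 114.
The model with lower AIC (B) is preferred.

114


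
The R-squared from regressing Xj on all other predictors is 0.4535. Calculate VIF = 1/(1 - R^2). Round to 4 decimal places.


VIF = 1 / (1 - 0.4535).
= 1 / 0.5465 = 1.8298.

1.8298


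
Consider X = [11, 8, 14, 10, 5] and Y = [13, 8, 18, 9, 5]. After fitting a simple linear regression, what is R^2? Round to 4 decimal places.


After computing the OLS fit (b0=-3.2478, b1=1.4425):
SSres = 7.1504, SStot = 101.2000.
R^2 = 1 - 7.1504/101.2000 = 0.9293.

0.9293


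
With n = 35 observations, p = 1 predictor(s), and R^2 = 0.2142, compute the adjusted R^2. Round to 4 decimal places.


Plug in: Adj R^2 = 1 - (1 - 0.2142) * 34/33.
= 1 - 0.7858 * 34/33
= 1 - 26.7172 / 33
= 1 - 0.8096 = 0.1904.

0.1904


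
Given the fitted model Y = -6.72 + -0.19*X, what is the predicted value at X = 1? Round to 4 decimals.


Predicted value:
Y = -6.72 + (-0.19)(1) = -6.72 + -0.1900 = -6.9100.

-6.9100


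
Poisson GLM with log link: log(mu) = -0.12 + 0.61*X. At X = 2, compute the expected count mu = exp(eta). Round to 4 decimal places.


Linear predictor: eta = -0.12 + (0.61)(2) = 1.1000.
Expected count: mu = exp(1.1000) = 3.0042.

3.0042


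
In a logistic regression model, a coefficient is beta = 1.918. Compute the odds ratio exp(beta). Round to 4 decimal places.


The odds ratio is computed as:
OR = e^(1.918) = 6.8073.

6.8073


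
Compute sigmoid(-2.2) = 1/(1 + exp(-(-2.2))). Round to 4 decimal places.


First, exp(2.2000) = 9.0250.
Then sigma(z) = 1/(1 + 9.0250) = 0.0998.

0.0998


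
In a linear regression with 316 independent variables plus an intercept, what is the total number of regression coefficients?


Including the intercept, the model has 316 predictor coefficients + 1 intercept.
Total = 317.

317


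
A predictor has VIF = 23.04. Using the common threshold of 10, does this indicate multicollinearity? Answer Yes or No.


Compare VIF = 23.04 to the threshold of 10.
23.04 >= 10, so the answer is Yes.

Yes


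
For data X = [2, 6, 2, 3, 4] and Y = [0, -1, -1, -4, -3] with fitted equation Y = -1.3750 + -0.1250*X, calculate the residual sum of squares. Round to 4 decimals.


Predicted values from Y = -1.3750 + -0.1250*X.
Residuals: [1.6250, 1.1250, 0.6250, -2.2500, -1.1250].
SSres = 10.6250.

10.6250


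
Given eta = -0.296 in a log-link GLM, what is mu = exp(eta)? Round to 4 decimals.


Apply the inverse link:
mu = e^-0.296 = 0.7438.

0.7438


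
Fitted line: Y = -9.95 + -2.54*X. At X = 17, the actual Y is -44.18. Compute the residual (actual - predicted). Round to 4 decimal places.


Compute yhat = -9.95 + (-2.54)(17) = -53.1300.
Residual = actual - predicted = -44.18 - -53.1300 = 8.9500.

8.9500


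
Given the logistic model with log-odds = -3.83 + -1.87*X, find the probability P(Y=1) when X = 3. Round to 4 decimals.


Compute z = -3.83 + (-1.87)(3) = -9.4400.
exp(-z) = 12581.7169.
P = 1/(1 + 12581.7169) = 0.0001.

0.0001


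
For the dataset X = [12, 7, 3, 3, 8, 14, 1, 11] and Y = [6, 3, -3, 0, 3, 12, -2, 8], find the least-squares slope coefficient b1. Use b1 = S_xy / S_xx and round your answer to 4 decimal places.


Calculate xbar = 7.3750, ybar = 3.3750.
S_xx = 157.8750, S_xy = 162.8750.
Using b1 = S_xy / S_xx = 162.8750 / 157.8750, we get b1 = 1.0317.

1.0317


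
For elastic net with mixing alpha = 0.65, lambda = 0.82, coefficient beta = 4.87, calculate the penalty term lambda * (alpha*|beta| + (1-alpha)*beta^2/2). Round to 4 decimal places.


L1 component = 0.65 * |4.87| = 3.1655.
L2 component = 0.35 * 4.87^2 / 2 = 4.1505.
Penalty = 0.82 * (3.1655 + 4.1505) = 0.82 * 7.3160 = 5.9991.

5.9991


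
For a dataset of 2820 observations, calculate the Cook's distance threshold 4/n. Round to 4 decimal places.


The threshold is 4/n.
4/2820 = 0.0014.

0.0014


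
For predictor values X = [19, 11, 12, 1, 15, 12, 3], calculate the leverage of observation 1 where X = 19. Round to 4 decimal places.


Compute xbar = 10.4286 with n = 7 observations.
SXX = 243.7143.
Leverage = 1/7 + (19 - 10.4286)^2/243.7143 = 0.4443.

0.4443


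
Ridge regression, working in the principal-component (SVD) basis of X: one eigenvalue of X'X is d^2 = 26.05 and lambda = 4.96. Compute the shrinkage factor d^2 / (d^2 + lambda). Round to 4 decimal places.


Denominator = d^2 + lambda = 26.05 + 4.96 = 31.0100.
Shrinkage = 26.05 / 31.0100 = 0.8401.

0.8401


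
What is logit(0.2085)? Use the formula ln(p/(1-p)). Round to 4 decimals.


1 - p = 0.7915.
p/(1-p) = 0.2634.
logit = ln(0.2634) = -1.3340.

-1.3340


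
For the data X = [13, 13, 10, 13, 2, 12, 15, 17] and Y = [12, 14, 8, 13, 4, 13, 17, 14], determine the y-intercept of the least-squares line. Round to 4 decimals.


Compute b1 = 0.8225 from the OLS formula.
With xbar = 11.8750 and ybar = 11.8750, the intercept is:
b0 = 11.8750 - 0.8225 * 11.8750 = 2.1074.

2.1074


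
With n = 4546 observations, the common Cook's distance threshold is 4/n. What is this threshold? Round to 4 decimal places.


The threshold is 4/n.
4/4546 = 0.0009.

0.0009


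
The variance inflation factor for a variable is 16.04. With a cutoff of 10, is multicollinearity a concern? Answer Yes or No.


Check: VIF = 16.04 vs threshold = 10.
Since 16.04 >= 10, the answer is Yes.

Yes


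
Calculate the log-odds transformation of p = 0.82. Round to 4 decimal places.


1 - p = 0.18.
p/(1-p) = 4.5556.
logit = ln(4.5556) = 1.5163.

1.5163


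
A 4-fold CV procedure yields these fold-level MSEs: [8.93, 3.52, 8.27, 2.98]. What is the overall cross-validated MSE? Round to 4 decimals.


Total MSE across folds = 23.7000.
CV-MSE = 23.7000/4 = 5.9250.

5.9250


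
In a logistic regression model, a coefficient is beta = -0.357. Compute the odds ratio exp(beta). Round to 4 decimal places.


The odds ratio is computed as:
OR = e^(-0.357) = 0.6998.

0.6998


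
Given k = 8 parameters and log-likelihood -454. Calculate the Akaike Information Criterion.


Compute:
2k = 2*8 = 16.
-2*loglik = -2*(-454) = 908.
AIC = 16 + 908 = 924.

924


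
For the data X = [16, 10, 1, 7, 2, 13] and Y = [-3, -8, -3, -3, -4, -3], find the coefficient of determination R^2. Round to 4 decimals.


Fit the OLS line: b0 = -3.8630, b1 = -0.0168.
SSres = 19.9497.
SStot = 20.0000.
R^2 = 1 - 19.9497/20.0000 = 0.0025.

0.0025


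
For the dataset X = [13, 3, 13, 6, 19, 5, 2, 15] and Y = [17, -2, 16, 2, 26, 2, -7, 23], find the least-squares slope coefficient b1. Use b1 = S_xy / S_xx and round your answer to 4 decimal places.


First compute the means: xbar = 9.5000, ybar = 9.6250.
Then S_xx = sum((xi - xbar)^2) = 276.0000.
S_xy = sum((xi - xbar)(yi - ybar)) = 538.5000.
b1 = S_xy / S_xx = 538.5000 / 276.0000 = 1.9511.

1.9511


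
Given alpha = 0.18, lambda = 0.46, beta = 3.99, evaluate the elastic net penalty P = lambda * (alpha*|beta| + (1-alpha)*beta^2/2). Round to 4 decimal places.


L1 component = 0.18 * |3.99| = 0.7182.
L2 component = 0.82 * 3.99^2 / 2 = 6.5272.
Penalty = 0.46 * (0.7182 + 6.5272) = 0.46 * 7.2454 = 3.3329.

3.3329


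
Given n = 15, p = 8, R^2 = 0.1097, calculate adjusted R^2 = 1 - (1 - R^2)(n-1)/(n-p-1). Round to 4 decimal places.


Using the formula:
(1 - 0.1097) = 0.8903.
Multiply by 14/6: 0.8903 * 14 = 12.4642, then 12.4642 / 6 = 2.0774.
Adj R^2 = 1 - 2.0774 = -1.0774.

-1.0774


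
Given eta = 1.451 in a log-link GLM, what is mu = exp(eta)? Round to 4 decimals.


The inverse log link gives:
mu = exp(1.451) = 4.2674.

4.2674


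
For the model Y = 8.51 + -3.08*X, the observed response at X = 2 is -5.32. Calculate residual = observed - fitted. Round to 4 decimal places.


Fitted value at X = 2 is yhat = 8.51 + -3.08*2 = 2.3500.
Residual = -5.32 - 2.3500 = -7.6700.

-7.6700


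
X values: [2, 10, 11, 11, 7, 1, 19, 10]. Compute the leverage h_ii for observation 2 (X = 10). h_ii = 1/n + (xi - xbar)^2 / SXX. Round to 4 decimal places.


n = 8, xbar = 8.8750.
SXX = sum((xi - xbar)^2) = 226.8750.
h = 1/8 + (10 - 8.8750)^2 / 226.8750 = 0.1306.

0.1306


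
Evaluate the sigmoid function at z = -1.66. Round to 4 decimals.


First, exp(1.6600) = 5.2593.
Then sigma(z) = 1/(1 + 5.2593) = 0.1598.

0.1598


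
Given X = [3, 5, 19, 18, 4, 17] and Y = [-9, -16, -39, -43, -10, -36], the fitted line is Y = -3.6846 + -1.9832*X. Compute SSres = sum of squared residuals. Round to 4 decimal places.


For each point, residual = actual - predicted.
Residuals: [0.6342, -2.3994, 2.3654, -3.6178, 1.6174, 1.3990].
Sum of squared residuals = 29.4161.

29.4161


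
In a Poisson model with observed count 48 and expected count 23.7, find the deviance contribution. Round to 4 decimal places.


Compute y*ln(y/mu) = 48*ln(48/23.7) = 48*0.705726 = 33.874848.
y - mu = 24.3.
D = 2*(33.874848 - (24.3)) = 19.149696, which rounds to 19.1497.

19.1497


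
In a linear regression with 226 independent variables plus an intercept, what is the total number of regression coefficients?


Each predictor gets one coefficient, plus one intercept.
Total parameters = 226 + 1 = 227.

227


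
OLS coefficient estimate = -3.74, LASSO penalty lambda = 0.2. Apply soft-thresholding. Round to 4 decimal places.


Check: |-3.74| = 3.74 vs lambda = 0.2.
Since |beta| > lambda, coefficient = sign(beta)*(|beta| - lambda) = -3.5400.
Soft-thresholded coefficient = -3.5400.

-3.5400


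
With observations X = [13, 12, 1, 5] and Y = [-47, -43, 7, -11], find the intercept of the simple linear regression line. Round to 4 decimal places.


Compute b1 = -4.5215 from the OLS formula.
With xbar = 7.7500 and ybar = -23.5000, the intercept is:
b0 = -23.5000 - -4.5215 * 7.7500 = 11.5418.

11.5418


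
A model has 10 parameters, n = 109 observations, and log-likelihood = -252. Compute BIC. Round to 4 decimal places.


k * ln(n) = 10 * ln(109) = 10 * 4.691348 = 46.913480.
-2 * loglik = -2 * (-252) = 504.
BIC = 46.913480 + 504 = 550.913480, which rounds to 550.9135.

550.9135


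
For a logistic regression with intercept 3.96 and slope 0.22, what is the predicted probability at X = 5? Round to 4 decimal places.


Compute z = 3.96 + (0.22)(5) = 5.0600.
exp(-z) = 0.0063.
P = 1/(1 + 0.0063) = 0.9937.

0.9937


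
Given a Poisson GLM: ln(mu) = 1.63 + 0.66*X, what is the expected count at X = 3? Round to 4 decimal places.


Compute eta = 1.63 + 0.66 * 3 = 3.6100.
Apply inverse link: mu = e^3.6100 = 36.9661.

36.9661


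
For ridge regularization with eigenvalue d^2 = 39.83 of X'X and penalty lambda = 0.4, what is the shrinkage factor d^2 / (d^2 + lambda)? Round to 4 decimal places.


Denominator = d^2 + lambda = 39.83 + 0.4 = 40.2300.
Shrinkage = 39.83 / 40.2300 = 0.9901.

0.9901


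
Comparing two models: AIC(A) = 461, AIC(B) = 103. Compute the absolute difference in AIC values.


Absolute difference = |461 - 103| = 358.
The model with lower AIC (B) is preferred.

358
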